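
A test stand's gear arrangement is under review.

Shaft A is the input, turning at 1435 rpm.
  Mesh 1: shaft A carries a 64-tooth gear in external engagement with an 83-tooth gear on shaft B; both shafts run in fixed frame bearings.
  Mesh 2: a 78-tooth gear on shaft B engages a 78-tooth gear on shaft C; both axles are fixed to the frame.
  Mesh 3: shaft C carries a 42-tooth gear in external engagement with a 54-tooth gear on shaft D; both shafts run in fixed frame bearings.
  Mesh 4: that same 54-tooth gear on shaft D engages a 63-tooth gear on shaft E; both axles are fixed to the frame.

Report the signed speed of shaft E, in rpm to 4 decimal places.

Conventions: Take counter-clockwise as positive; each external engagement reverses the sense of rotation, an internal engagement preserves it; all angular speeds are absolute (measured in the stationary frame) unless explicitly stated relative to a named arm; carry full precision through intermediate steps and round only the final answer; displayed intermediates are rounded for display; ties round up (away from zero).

+737.6707 rpm

recognized (5 fixed axles, 4 meshes): fixed-axis compound train
mesh 1 [64T→83T]: ω = 1435.0000×64/83 = 1106.5060 rpm, sense flips to −
mesh 2 [78T→78T]: ω = 1106.5060×78/78 = 1106.5060 rpm, sense flips to +
mesh 3 [42T→54T]: ω = 1106.5060×42/54 = 860.6158 rpm, sense flips to −
mesh 4 [54T→63T]: ω = 860.6158×54/63 = 737.6707 rpm, sense flips to +
signed output speed = +737.6707 rpm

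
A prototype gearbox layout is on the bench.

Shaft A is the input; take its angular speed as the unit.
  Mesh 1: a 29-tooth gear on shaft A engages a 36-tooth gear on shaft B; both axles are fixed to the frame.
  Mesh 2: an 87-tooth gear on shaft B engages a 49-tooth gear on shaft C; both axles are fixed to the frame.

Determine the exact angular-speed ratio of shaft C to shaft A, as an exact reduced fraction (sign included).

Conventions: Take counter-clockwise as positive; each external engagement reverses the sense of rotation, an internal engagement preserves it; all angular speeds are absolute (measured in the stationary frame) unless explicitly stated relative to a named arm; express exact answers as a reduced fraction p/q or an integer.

class = fixed-axis compound train [2 meshes; 2 ratios multiply, 2 sense flips]
mesh 1 [29T→36T]: running ratio 29/36, sense −
mesh 2 [87T→49T]: running ratio 841/588, sense +
ω_out/ω_in = 841/588

841/588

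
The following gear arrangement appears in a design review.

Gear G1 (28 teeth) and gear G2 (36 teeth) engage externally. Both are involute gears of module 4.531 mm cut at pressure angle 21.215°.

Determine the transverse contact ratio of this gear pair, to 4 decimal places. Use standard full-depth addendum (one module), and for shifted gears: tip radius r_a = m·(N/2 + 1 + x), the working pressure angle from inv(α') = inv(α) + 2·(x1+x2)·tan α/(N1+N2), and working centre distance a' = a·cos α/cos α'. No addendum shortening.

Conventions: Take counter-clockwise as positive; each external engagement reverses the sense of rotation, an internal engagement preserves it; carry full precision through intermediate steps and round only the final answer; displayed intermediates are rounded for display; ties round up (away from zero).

1.6137

topology: single-mesh involute geometry — m = 4.531, 28T/36T pair
base radii: r_b1 = 59.135020, r_b2 = 76.030741
tip radii: r_a1 = 67.965000, r_a2 = 86.089000
no profile shift: α' = α, a' = a
action lengths: √(r_a1²−r_b1²) = 33.500606, √(r_a2²−r_b2²) = 40.381213
base pitch p_b = π·m·cos α = 13.269868
CR = (33.500606 + 40.381213 − 144.992000·sin 21.21500°)/13.269868 = 1.613713
contact ratio ≈ 1.6137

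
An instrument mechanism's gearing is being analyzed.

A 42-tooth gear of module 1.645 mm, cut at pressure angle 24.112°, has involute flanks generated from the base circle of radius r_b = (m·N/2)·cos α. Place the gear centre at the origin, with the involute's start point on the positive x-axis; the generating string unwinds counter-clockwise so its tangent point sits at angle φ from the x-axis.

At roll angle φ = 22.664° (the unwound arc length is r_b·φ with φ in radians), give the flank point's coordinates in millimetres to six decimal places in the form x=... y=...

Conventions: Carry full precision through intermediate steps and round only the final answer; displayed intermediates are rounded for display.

recognized (one wheel, involute flank): single-mesh tooth geometry, m = 1.645, N = 42
pitch radius r_p = m·N/2 = 1.645·42/2 = 34.545000
base radius r_b = r_p·cos α = 34.545000·cos 24.112° = 31.530902
roll angle φ = 22.664° = 0.39556142 rad
x = r_b·(cos φ + φ·sin φ) = 33.902045
y = r_b·(sin φ − φ·cos φ) = 0.640393

x=33.902045 y=0.640393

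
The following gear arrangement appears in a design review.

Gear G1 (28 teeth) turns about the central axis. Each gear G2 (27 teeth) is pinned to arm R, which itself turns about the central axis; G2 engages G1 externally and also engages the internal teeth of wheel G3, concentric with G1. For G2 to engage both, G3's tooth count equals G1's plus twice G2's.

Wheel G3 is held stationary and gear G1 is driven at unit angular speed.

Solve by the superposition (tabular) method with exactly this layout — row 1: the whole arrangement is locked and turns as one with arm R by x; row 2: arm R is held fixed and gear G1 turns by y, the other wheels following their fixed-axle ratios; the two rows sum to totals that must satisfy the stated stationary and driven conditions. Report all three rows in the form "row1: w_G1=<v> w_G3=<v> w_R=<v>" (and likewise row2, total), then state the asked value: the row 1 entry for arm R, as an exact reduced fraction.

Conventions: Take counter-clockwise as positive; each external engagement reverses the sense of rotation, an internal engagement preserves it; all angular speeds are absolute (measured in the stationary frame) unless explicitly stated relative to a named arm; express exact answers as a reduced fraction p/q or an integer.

topology: planetary set — G1 28T / G2 27T / G3 82T, arm = carrier (Willis)
row 1: whole set turns with the arm by x
row 2 (arm held, sun turns y): ω_ring = −(28/82)·y, ω_arm = 0
boundary: total ω_ring = x − (28/82)·y = 0 and total ω_sun = x + y = 1  ⇒  y = 41/55, x = 14/55
row 2 ring = −(28/82)·41/55 = -14/55
totals (row 1 + row 2): sun 14/55 + 41/55 = 1, ring 14/55 + (-14/55) = 0, arm 14/55 + 0 = 14/55
asked cell (row1, arm) = 14/55

row1: w_G1=14/55 w_G3=14/55 w_R=14/55
row2: w_G1=41/55 w_G3=-14/55 w_R=0
total: w_G1=1 w_G3=0 w_R=14/55
asked value: 14/55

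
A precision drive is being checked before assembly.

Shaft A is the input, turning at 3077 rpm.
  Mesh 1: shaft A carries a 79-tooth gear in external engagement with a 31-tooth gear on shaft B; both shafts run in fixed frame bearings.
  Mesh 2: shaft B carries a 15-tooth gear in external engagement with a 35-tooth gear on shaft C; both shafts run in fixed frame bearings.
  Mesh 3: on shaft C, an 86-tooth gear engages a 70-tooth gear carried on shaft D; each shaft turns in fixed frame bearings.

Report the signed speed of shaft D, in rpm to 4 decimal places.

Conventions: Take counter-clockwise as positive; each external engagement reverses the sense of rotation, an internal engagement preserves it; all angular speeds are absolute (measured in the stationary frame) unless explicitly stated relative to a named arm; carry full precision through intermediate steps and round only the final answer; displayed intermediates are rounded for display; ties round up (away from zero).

recognized (4 fixed axles, 3 meshes): fixed-axis compound train
mesh 1 [79T→31T]: ω = 3077.0000×79/31 = 7841.3871 rpm, sense flips to −
mesh 2 [15T→35T]: ω = 7841.3871×15/35 = 3360.5945 rpm, sense flips to +
mesh 3 [86T→70T]: ω = 3360.5945×86/70 = 4128.7303 rpm, sense flips to −
signed output speed = -4128.7303 rpm

-4128.7303 rpm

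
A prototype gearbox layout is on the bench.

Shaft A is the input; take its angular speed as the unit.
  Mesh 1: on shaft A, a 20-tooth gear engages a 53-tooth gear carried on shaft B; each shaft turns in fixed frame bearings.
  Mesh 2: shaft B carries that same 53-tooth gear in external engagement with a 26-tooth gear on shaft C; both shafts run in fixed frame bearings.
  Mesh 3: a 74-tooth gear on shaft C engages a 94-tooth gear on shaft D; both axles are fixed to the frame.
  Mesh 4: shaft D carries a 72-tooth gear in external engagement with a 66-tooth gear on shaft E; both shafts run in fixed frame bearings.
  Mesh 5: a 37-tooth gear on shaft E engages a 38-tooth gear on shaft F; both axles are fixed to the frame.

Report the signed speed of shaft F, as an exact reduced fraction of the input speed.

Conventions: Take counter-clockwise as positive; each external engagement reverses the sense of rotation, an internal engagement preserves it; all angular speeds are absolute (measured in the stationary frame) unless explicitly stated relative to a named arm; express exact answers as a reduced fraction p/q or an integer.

5-mesh fixed-axis compound train (all bearings frame-fixed)
mesh 1 [20T→53T]: |ω|/ω_in = 1×20/53 = 20/53, sense flips to −
mesh 2 [53T→26T]: |ω|/ω_in = (20/53)×53/26 = 10/13, sense flips to +
mesh 3 [74T→94T]: |ω|/ω_in = (10/13)×74/94 = 370/611, sense flips to −
mesh 4 [72T→66T]: |ω|/ω_in = (370/611)×72/66 = 4440/6721, sense flips to +
mesh 5 [37T→38T]: |ω|/ω_in = (4440/6721)×37/38 = 82140/127699, sense flips to −
signed output speed (× input speed) = -82140/127699

-82140/127699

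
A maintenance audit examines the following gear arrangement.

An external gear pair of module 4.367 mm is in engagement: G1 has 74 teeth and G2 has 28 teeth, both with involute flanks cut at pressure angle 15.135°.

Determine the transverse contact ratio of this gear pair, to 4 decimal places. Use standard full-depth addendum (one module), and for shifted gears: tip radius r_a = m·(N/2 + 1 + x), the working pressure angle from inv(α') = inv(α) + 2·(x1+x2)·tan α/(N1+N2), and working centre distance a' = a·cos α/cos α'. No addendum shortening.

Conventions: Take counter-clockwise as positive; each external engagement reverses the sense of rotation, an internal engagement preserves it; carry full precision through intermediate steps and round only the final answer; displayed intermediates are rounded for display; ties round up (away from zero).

class = single-mesh tooth geometry [involute pair 74T × 28T, m = 4.367]
base radii: r_b1 = 155.974361, r_b2 = 59.017326
tip radii: r_a1 = 165.946000, r_a2 = 65.505000
no profile shift: α' = α, a' = a
action lengths: √(r_a1²−r_b1²) = 56.657513, √(r_a2²−r_b2²) = 28.422883
base pitch p_b = π·m·cos α = 13.243457
CR = (56.657513 + 28.422883 − 222.717000·sin 15.13500°)/13.243457 = 2.033478
contact ratio ≈ 2.0335

2.0335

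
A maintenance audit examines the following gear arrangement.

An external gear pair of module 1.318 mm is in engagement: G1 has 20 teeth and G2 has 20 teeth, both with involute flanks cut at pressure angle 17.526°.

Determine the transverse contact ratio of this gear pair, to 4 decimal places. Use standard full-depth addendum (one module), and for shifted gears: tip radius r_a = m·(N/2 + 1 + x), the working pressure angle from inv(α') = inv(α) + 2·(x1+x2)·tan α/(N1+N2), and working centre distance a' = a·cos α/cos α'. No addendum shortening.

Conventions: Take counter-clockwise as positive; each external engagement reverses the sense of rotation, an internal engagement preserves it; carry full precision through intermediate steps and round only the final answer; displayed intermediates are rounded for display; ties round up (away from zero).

topology: single-mesh involute geometry — m = 1.318, 20T/20T pair
base radii: r_b1 = 12.568190, r_b2 = 12.568190
tip radii: r_a1 = 14.498000, r_a2 = 14.498000
no profile shift: α' = α, a' = a
action lengths: √(r_a1²−r_b1²) = 7.227213, √(r_a2²−r_b2²) = 7.227213
base pitch p_b = π·m·cos α = 3.948413
CR = (7.227213 + 7.227213 − 26.360000·sin 17.52600°)/3.948413 = 1.650388
contact ratio ≈ 1.6504

1.6504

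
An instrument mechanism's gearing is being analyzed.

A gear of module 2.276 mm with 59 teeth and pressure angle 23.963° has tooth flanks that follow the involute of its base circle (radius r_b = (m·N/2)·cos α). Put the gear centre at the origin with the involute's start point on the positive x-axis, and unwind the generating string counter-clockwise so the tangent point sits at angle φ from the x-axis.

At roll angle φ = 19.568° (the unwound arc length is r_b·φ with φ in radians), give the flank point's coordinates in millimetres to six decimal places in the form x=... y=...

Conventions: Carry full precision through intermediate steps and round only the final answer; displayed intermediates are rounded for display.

class = single-mesh tooth geometry [base-circle involute, m = 2.276, 59T]
pitch radius r_p = m·N/2 = 2.276·59/2 = 67.142000
base radius r_b = r_p·cos α = 67.142000·cos 23.963° = 61.354892
roll angle φ = 19.568° = 0.34152603 rad
x = r_b·(cos φ + φ·sin φ) = 64.829443
y = r_b·(sin φ − φ·cos φ) = 0.805240

x=64.829443 y=0.805240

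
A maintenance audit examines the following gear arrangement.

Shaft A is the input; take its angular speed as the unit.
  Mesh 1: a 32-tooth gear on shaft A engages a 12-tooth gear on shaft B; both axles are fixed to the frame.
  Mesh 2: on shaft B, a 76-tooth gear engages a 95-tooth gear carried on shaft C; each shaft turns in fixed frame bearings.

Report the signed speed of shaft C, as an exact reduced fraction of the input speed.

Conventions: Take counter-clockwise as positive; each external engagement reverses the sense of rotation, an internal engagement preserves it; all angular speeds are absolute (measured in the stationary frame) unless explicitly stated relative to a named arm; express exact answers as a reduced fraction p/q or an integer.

32/15

2-mesh fixed-axis compound train (all bearings frame-fixed)
mesh 1 [32T→12T]: |ω|/ω_in = 1×32/12 = 8/3, sense flips to −
mesh 2 [76T→95T]: |ω|/ω_in = (8/3)×76/95 = 32/15, sense flips to +
signed output speed (× input speed) = 32/15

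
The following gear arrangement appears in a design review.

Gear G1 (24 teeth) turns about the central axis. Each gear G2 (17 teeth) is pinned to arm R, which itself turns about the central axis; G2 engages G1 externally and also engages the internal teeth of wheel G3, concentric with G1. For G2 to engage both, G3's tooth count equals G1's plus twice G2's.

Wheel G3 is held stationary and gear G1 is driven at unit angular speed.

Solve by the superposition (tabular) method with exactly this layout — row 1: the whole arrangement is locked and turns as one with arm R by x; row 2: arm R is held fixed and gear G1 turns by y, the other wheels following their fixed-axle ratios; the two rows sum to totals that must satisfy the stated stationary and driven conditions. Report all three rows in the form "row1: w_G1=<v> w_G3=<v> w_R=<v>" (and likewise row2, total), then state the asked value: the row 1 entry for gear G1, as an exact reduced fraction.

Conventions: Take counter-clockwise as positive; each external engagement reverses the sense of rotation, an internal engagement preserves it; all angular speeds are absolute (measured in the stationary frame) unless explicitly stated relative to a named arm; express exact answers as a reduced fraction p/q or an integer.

row1: w_G1=12/41 w_G3=12/41 w_R=12/41
row2: w_G1=29/41 w_G3=-12/41 w_R=0
total: w_G1=1 w_G3=0 w_R=12/41
asked value: 12/41

recognized (axles ride arm R): planetary set, 24/17/58 teeth
superposition row 1 [locked train]: every member turns x
row 2 (arm held, sun turns y): ω_ring = −(24/58)·y, ω_arm = 0
boundary: total ω_ring = x − (24/58)·y = 0 and total ω_sun = x + y = 1  ⇒  y = 29/41, x = 12/41
row 2 ring = −(24/58)·29/41 = -12/41
totals (row 1 + row 2): sun 12/41 + 29/41 = 1, ring 12/41 + (-12/41) = 0, arm 12/41 + 0 = 12/41
asked cell (row1, sun) = 12/41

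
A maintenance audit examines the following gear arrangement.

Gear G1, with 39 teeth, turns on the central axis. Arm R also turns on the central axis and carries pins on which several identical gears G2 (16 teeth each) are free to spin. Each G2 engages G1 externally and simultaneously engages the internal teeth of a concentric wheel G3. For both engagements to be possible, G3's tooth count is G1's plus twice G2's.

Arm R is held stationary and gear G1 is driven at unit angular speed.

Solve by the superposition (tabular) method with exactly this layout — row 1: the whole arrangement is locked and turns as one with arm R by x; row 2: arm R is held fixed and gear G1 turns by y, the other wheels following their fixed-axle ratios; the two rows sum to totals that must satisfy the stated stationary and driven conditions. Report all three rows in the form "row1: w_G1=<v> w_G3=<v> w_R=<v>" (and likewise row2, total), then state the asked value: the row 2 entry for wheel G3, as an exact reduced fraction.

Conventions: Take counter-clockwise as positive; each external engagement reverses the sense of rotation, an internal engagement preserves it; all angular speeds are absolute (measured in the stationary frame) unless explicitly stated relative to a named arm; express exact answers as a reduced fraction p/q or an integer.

planetary set (39T centre, 16T on arm, 71T internal) — Willis relation
superposition row 1 [locked train]: every member turns x
row 2: sun turns y, ring = −(39/71)·y, arm 0
boundary: total ω_arm = x = 0 and total ω_sun = x + y = 1  ⇒  y = 1, x = 0
row 2 ring = −(39/71)·1 = -39/71
totals (row 1 + row 2): sun 0 + 1 = 1, ring 0 + (-39/71) = -39/71, arm 0 + 0 = 0
asked cell (row2, ring) = -39/71

row1: w_G1=0 w_G3=0 w_R=0
row2: w_G1=1 w_G3=-39/71 w_R=0
total: w_G1=1 w_G3=-39/71 w_R=0
asked value: -39/71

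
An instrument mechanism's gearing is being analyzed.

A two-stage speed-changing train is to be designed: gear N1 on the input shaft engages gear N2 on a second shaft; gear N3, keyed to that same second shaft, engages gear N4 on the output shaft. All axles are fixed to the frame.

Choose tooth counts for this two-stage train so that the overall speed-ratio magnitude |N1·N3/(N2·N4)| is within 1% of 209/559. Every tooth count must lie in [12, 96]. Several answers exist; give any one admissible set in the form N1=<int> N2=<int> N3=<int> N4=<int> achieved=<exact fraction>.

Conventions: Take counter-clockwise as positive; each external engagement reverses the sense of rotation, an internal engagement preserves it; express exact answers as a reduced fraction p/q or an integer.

N1=19 N2=13 N3=22 N4=86 achieved=209/559

design class (target 209/559): fixed-axis compound train
target = 209/559 in lowest terms: an exact hit needs N1·N3 = k·209 and N2·N4 = k·559 for one integer k, every count in [12, 96]; additionally prefer no 1:1 stage (N1 ≠ N2, N3 ≠ N4)
k = 1: no 1:1-free in-range split of k·209 and k·559 into factor pairs; take k = 2
k = 2: N1·N3 = 418 = 19·22, N2·N4 = 1118 = 13·86
achieved = 19·22/(13·86) = 209/559; |achieved − target| = 0 ≤ 209/55900 ✓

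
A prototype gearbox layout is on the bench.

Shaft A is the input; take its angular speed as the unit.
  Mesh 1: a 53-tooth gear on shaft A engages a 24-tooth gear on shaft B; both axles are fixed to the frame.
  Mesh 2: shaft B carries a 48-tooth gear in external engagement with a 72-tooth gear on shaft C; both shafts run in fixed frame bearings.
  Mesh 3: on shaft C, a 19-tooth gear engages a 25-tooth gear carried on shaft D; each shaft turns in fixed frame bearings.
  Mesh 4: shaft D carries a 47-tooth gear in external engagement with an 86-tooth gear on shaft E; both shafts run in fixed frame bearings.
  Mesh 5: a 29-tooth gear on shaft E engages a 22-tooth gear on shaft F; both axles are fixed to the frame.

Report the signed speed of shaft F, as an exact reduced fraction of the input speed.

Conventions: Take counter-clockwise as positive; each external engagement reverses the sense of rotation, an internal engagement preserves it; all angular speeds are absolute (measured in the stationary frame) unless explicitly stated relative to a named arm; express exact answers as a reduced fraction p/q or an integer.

5-mesh fixed-axis compound train (all bearings frame-fixed)
mesh 1 [53T→24T]: |ω|/ω_in = 1×53/24 = 53/24, sense flips to −
mesh 2 [48T→72T]: |ω|/ω_in = (53/24)×48/72 = 53/36, sense flips to +
mesh 3 [19T→25T]: |ω|/ω_in = (53/36)×19/25 = 1007/900, sense flips to −
mesh 4 [47T→86T]: |ω|/ω_in = (1007/900)×47/86 = 47329/77400, sense flips to +
mesh 5 [29T→22T]: |ω|/ω_in = (47329/77400)×29/22 = 1372541/1702800, sense flips to −
signed output speed (× input speed) = -1372541/1702800

-1372541/1702800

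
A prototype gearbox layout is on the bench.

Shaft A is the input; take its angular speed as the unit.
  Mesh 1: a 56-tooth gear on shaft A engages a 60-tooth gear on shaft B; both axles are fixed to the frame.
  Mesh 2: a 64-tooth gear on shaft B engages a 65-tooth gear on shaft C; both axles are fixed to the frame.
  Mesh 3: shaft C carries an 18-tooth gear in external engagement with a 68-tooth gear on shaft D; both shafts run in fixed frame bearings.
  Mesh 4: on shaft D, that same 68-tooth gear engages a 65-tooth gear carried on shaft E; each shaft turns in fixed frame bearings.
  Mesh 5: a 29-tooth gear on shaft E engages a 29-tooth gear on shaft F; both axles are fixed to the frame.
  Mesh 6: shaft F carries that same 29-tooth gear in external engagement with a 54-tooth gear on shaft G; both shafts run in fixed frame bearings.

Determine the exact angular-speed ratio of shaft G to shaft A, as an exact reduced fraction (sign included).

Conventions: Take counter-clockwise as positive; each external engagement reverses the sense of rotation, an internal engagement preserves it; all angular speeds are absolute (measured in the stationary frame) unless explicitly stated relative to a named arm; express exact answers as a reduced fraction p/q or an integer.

class = fixed-axis compound train [6 meshes; 6 ratios multiply, 6 sense flips]
mesh 1 [56T→60T]: running ratio 14/15, sense −
mesh 2 [64T→65T]: running ratio 896/975, sense +
mesh 3 [18T→68T]: running ratio 1344/5525, sense −
mesh 4 [68T→65T]: running ratio 5376/21125, sense +
mesh 5 [29T→29T]: running ratio 5376/21125, sense −
mesh 6 [29T→54T]: running ratio 25984/190125, sense +
ω_out/ω_in = 25984/190125

25984/190125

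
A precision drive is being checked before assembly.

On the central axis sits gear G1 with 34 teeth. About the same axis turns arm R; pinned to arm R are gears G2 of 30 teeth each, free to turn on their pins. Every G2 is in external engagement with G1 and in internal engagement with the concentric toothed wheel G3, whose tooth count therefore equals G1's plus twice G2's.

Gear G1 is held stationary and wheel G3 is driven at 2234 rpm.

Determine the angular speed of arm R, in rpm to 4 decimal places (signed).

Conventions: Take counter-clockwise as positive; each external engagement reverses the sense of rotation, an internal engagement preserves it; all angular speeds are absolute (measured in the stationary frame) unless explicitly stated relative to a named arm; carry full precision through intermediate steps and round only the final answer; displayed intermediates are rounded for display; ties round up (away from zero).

class = planetary set [G3 = 34+2·30 = 94; Willis about the carrier]
normalise by the input: solve with ω_ring = 1, then scale by 2234 rpm
ring teeth: 34 + 2·30 = 94
34(ω_sun−ω_arm) = −94(ω_ring−ω_arm),  ω_sun = 0, ω_ring = 1
34(0−ω_arm) = −94(1−ω_arm)  ⇒  128·ω_arm = 94  ⇒  ω_arm = 47/64
scale: ω_arm = 47/64 × 2234 rpm = +1640.5938 rpm

+1640.5938 rpm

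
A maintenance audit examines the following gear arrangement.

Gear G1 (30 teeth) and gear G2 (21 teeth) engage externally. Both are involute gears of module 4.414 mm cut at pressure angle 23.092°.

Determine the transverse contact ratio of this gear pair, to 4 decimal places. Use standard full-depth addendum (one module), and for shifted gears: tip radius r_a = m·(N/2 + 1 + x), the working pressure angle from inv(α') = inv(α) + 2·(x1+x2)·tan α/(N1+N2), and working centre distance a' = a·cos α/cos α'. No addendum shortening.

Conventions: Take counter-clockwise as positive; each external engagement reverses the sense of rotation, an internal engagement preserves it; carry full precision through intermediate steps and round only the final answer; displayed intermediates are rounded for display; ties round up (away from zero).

recognized (one external pair, fixed centres): single-mesh tooth geometry, m = 4.414, N1 = 30, N2 = 21
base radii: r_b1 = 60.905008, r_b2 = 42.633505
tip radii: r_a1 = 70.624000, r_a2 = 50.761000
no profile shift: α' = α, a' = a
action lengths: √(r_a1²−r_b1²) = 35.753733, √(r_a2²−r_b2²) = 27.551104
base pitch p_b = π·m·cos α = 12.755915
CR = (35.753733 + 27.551104 − 112.557000·sin 23.09200°)/12.755915 = 1.501970
contact ratio ≈ 1.5020

1.5020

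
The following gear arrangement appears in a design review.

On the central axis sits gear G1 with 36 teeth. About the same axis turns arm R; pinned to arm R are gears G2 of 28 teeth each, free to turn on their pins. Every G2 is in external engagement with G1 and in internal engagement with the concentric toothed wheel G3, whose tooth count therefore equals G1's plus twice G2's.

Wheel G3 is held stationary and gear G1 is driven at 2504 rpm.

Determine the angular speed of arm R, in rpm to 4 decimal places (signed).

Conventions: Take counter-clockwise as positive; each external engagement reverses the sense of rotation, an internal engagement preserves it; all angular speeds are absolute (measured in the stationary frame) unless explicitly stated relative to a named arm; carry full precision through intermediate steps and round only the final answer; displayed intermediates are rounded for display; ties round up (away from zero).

planetary set (36T centre, 28T on arm, 92T internal) — Willis relation
normalise by the input: solve with ω_sun = 1, then scale by 2504 rpm
ring teeth: 36 + 2·28 = 92
36(ω_sun−ω_arm) = −92(ω_ring−ω_arm),  ω_ring = 0, ω_sun = 1
36(1−ω_arm) = −92(0−ω_arm)  ⇒  128·ω_arm = 36  ⇒  ω_arm = 9/32
scale: ω_arm = 9/32 × 2504 rpm = +704.2500 rpm

+704.2500 rpm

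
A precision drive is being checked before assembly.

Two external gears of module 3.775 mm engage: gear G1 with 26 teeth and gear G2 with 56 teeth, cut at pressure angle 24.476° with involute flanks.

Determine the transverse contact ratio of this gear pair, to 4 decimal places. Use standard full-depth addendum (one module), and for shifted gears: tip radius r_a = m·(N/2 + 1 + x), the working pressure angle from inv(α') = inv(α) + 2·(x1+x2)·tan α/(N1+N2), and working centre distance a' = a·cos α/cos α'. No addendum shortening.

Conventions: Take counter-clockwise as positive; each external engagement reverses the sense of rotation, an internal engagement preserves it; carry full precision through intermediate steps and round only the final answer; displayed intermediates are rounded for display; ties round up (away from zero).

1.5173

single-mesh involute tooth geometry (26T engaging 56T at module 3.775)
base radii: r_b1 = 44.664870, r_b2 = 96.201259
tip radii: r_a1 = 52.850000, r_a2 = 109.475000
no profile shift: α' = α, a' = a
action lengths: √(r_a1²−r_b1²) = 28.251936, √(r_a2²−r_b2²) = 52.250296
base pitch p_b = π·m·cos α = 10.793756
CR = (28.251936 + 52.250296 − 154.775000·sin 24.47600°)/10.793756 = 1.517274
contact ratio ≈ 1.5173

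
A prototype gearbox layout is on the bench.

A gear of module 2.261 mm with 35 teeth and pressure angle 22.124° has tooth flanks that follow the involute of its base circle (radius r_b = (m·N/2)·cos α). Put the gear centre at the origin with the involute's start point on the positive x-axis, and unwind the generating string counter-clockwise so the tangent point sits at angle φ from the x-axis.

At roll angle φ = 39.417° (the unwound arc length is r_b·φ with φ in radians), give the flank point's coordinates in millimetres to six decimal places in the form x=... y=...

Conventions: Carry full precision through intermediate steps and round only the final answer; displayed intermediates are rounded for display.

single-mesh involute tooth geometry (35T wheel at module 2.261)
pitch radius r_p = m·N/2 = 2.261·35/2 = 39.567500
base radius r_b = r_p·cos α = 39.567500·cos 22.124° = 36.654183
roll angle φ = 39.417° = 0.68795643 rad
x = r_b·(cos φ + φ·sin φ) = 44.328464
y = r_b·(sin φ − φ·cos φ) = 3.793060

x=44.328464 y=3.793060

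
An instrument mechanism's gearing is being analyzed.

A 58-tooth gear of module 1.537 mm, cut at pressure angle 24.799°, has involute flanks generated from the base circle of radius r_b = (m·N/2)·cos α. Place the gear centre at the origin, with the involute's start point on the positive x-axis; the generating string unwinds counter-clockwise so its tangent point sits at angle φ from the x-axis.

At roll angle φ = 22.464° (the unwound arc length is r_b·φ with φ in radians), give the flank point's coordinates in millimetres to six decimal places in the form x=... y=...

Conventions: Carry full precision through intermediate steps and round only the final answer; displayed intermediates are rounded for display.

class = single-mesh tooth geometry [base-circle involute, m = 1.537, 58T]
pitch radius r_p = m·N/2 = 1.537·58/2 = 44.573000
base radius r_b = r_p·cos α = 44.573000·cos 24.799° = 40.462692
roll angle φ = 22.464° = 0.39207076 rad
x = r_b·(cos φ + φ·sin φ) = 43.454146
y = r_b·(sin φ − φ·cos φ) = 0.800454

x=43.454146 y=0.800454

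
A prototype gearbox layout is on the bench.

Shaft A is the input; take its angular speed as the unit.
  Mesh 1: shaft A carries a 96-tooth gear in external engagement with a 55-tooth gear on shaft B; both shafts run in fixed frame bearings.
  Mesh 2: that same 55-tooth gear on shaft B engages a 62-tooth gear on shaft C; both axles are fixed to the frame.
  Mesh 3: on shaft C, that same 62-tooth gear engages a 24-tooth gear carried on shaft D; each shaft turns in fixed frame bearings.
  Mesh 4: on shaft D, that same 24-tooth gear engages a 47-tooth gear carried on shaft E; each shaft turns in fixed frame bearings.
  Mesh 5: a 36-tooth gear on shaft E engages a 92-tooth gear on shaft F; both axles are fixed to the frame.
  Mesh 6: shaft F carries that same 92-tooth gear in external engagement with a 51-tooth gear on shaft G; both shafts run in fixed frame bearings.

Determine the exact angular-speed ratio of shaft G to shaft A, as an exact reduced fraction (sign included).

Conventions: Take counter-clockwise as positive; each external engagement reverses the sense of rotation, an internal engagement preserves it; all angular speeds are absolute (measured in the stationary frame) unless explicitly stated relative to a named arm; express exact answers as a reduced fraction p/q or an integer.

1152/799

class = fixed-axis compound train [6 meshes; 6 ratios multiply, 6 sense flips]
mesh 1 [96T→55T]: running ratio 96/55, sense −
mesh 2 [55T→62T]: running ratio 48/31, sense +
mesh 3 [62T→24T]: running ratio 4, sense −
mesh 4 [24T→47T]: running ratio 96/47, sense +
mesh 5 [36T→92T]: running ratio 864/1081, sense −
mesh 6 [92T→51T]: running ratio 1152/799, sense +
ω_out/ω_in = 1152/799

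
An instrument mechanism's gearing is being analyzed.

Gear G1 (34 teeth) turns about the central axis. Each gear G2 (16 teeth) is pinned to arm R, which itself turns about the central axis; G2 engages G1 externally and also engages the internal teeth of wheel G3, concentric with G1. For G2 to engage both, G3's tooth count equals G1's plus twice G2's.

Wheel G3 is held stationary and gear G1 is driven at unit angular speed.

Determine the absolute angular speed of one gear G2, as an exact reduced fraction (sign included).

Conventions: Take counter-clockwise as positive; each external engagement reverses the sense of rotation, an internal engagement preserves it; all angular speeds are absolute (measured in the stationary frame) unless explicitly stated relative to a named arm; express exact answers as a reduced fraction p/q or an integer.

class = planetary set [G3 = 34+2·16 = 66; Willis about the carrier]
ring teeth: 34 + 2·16 = 66
34(ω_sun−ω_arm) = −66(ω_ring−ω_arm),  ω_ring = 0, ω_sun = 1
34(1−ω_arm) = −66(0−ω_arm)  ⇒  100·ω_arm = 34  ⇒  ω_arm = 17/50
sun–planet mesh: 34·(1−17/50) = −16·(ω_p−ω_arm)  ⇒  ω_p−ω_arm = -561/400
ω_p = 17/50 − 561/400 = -17/16
exact speed ratio = -17/16

-17/16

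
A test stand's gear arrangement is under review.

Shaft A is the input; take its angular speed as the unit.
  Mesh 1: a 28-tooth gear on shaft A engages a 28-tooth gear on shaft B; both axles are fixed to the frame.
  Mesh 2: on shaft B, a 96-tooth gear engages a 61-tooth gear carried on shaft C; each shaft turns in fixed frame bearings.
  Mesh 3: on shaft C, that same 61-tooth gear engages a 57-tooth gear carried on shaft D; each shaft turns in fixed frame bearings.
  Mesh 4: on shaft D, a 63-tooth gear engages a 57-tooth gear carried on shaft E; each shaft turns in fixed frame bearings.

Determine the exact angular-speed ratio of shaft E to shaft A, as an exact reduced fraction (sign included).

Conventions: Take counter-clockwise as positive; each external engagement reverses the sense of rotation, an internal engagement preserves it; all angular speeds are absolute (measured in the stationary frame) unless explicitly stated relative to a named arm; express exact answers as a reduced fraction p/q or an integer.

672/361

class = fixed-axis compound train [4 meshes; 4 ratios multiply, 4 sense flips]
mesh 1 [28T→28T]: running ratio 1, sense −
mesh 2 [96T→61T]: running ratio 96/61, sense +
mesh 3 [61T→57T]: running ratio 32/19, sense −
mesh 4 [63T→57T]: running ratio 672/361, sense +
ω_out/ω_in = 672/361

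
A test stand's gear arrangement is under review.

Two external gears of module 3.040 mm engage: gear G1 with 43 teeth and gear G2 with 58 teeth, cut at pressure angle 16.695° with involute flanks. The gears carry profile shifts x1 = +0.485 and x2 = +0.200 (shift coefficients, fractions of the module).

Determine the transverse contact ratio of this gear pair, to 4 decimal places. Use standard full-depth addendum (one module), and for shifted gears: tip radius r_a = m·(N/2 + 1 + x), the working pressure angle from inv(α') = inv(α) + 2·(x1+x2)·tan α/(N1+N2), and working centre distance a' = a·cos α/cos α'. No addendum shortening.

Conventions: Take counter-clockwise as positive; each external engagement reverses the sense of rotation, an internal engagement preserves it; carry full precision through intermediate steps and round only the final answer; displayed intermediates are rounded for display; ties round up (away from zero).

single-mesh involute tooth geometry (43T engaging 58T at module 3.040)
base radii: r_b1 = 62.604917, r_b2 = 84.443842
tip radii: r_a1 = 69.874400, r_a2 = 91.808000
inv(α') = inv(16.695°) + 2·(+0.485+0.200)·tan α/(43+58) = 0.01260475  ⇒  α' = 18.94653°
a' = a·cos α / cos α' = 153.5200·cos 16.695°/cos 18.94653° = 155.471920
action lengths: √(r_a1²−r_b1²) = 31.033146, √(r_a2²−r_b2²) = 36.027024
base pitch p_b = π·m·cos α = 9.147867
CR = (31.033146 + 36.027024 − 155.471920·sin 18.94653°)/9.147867 = 1.812517
contact ratio ≈ 1.8125

1.8125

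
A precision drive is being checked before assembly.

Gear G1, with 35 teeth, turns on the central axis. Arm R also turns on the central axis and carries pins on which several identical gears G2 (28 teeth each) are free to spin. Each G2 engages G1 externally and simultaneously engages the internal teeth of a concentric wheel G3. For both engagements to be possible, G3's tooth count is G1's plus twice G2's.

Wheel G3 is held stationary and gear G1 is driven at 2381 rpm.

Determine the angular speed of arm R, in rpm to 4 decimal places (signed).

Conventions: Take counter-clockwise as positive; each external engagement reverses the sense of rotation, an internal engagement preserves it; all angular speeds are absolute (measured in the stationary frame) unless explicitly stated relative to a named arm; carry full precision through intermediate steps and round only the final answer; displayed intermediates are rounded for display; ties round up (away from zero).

+661.3889 rpm

recognized (axles ride arm R): planetary set, 35/28/91 teeth
normalise by the input: solve with ω_sun = 1, then scale by 2381 rpm
ring teeth: 35 + 2·28 = 91
35(ω_sun−ω_arm) = −91(ω_ring−ω_arm),  ω_ring = 0, ω_sun = 1
35(1−ω_arm) = −91(0−ω_arm)  ⇒  126·ω_arm = 35  ⇒  ω_arm = 5/18
scale: ω_arm = 5/18 × 2381 rpm = +661.3889 rpm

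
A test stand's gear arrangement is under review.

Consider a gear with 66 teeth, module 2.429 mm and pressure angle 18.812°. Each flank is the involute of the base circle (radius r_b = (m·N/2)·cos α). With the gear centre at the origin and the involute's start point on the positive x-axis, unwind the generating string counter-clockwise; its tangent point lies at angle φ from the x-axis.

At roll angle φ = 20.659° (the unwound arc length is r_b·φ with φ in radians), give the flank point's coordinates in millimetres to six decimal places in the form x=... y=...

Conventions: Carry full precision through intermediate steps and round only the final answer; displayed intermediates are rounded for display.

single-mesh involute tooth geometry (66T wheel at module 2.429)
pitch radius r_p = m·N/2 = 2.429·66/2 = 80.157000
base radius r_b = r_p·cos α = 80.157000·cos 18.812° = 75.875153
roll angle φ = 20.659° = 0.36056757 rad
x = r_b·(cos φ + φ·sin φ) = 80.648224
y = r_b·(sin φ − φ·cos φ) = 1.170258

x=80.648224 y=1.170258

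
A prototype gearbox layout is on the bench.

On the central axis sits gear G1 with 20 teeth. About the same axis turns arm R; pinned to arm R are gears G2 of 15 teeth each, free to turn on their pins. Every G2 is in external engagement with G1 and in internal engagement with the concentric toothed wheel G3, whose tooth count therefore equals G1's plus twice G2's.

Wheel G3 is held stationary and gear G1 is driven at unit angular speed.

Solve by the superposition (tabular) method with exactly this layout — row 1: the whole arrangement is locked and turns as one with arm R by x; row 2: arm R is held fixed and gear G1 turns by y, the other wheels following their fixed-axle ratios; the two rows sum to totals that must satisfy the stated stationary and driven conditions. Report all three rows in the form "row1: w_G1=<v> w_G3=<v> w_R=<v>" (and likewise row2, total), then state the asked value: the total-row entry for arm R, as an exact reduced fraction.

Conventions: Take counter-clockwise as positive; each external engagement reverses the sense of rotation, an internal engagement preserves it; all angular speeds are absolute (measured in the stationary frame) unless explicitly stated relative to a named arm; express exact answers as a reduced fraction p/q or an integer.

recognized (axles ride arm R): planetary set, 20/15/50 teeth
row 1 (train locked, turned with arm): all members turn x
superposition row 2 [arm held]: sun y, ring −(20/50)·y, arm 0
boundary: total ω_ring = x − (20/50)·y = 0 and total ω_sun = x + y = 1  ⇒  y = 5/7, x = 2/7
row 2 ring = −(20/50)·5/7 = -2/7
totals (row 1 + row 2): sun 2/7 + 5/7 = 1, ring 2/7 + (-2/7) = 0, arm 2/7 + 0 = 2/7
asked cell (total, arm) = 2/7

row1: w_G1=2/7 w_G3=2/7 w_R=2/7
row2: w_G1=5/7 w_G3=-2/7 w_R=0
total: w_G1=1 w_G3=0 w_R=2/7
asked value: 2/7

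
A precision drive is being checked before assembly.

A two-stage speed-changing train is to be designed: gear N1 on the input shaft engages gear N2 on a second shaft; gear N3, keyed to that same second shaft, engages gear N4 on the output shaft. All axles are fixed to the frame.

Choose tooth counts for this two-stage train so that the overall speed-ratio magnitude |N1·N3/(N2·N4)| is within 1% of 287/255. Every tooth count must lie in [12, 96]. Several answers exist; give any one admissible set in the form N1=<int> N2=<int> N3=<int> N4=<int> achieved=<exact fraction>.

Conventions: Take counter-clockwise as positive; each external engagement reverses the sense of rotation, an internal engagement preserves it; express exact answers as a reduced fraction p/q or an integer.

design class (target 287/255): fixed-axis compound train
target = 287/255 in lowest terms: an exact hit needs N1·N3 = k·287 and N2·N4 = k·255 for one integer k, every count in [12, 96]; additionally prefer no 1:1 stage (N1 ≠ N2, N3 ≠ N4)
k = 1: no 1:1-free in-range split of k·287 and k·255 into factor pairs; take k = 2
k = 2: N1·N3 = 574 = 14·41, N2·N4 = 510 = 15·34
achieved = 14·41/(15·34) = 287/255; |achieved − target| = 0 ≤ 287/25500 ✓

N1=14 N2=15 N3=41 N4=34 achieved=287/255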